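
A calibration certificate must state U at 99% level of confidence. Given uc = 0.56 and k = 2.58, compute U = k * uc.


U = k * uc
U = 2.58 * 0.56
U = 1.4448

1.4448


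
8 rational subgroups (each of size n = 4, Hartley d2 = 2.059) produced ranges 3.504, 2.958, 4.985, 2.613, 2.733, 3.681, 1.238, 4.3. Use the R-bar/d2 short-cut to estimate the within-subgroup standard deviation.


R_bar = (3.504 + 2.958 + 4.985 + 2.613 + 2.733 + 3.681 + 1.238 + 4.3) / 8
R_bar = 26.012 / 8 = 3.2515
sigma_hat = R_bar / d2 = 3.2515 / 2.059 = 1.5792

1.5792


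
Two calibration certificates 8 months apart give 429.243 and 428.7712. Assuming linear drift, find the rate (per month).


rate = (v2 - v1) / months
= (428.7712 - 429.243) / 8
= -0.4718 / 8
= -0.0590

-0.0590


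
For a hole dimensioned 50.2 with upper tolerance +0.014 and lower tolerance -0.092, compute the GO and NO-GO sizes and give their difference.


GO = nominal - lower_tol (smallest hole = maximum material condition)
GO = 50.2 - 0.092 = 50.108
NO-GO = nominal + upper_tol (largest hole = least material condition)
NO-GO = 50.2 + 0.014 = 50.214
spread = NO-GO - GO = 50.214 - 50.108 = 0.1060

0.1060


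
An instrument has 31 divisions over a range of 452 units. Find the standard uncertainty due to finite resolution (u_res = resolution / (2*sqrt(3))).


resolution = range / divisions
resolution = 452 / 31 = 14.580645
u_res = resolution / (2*sqrt(3))
u_res = 14.580645 / 3.4641016
u_res = 4.2091

4.2091


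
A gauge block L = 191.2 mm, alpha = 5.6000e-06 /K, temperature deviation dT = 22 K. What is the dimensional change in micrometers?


dL = L * alpha * dT
= 191.2 * 5.6000e-06 * 22
= 0.0235558 mm
dL_um = 0.0235558 * 1000 = 23.5558 um

23.5558


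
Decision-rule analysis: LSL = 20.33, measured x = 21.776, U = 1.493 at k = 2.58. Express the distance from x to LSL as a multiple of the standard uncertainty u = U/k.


u = U / k = 1.493 / 2.58 = 0.57868217
margin = |LSL - x| = |20.33 - 21.776| = 1.446
z = margin / u = 1.446 / 0.57868217
z = 2.4988

2.4988


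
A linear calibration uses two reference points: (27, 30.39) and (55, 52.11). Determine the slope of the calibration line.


slope = (y2 - y1) / (x2 - x1)
= (52.11 - 30.39) / (55 - 27)
= 21.7200 / 28
= 0.7757

0.7757


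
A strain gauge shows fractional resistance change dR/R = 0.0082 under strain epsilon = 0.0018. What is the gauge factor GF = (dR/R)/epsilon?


GF = (dR/R) / epsilon
= 0.0082 / 0.0018
= 4.5556

4.5556


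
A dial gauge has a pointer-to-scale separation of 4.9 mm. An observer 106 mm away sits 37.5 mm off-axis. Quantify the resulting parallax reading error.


error = h * offset / d
= 4.9 * 37.5 / 106
= 1.7335

1.7335


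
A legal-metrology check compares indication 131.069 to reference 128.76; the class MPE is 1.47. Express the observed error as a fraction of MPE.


e = indication - reference = 131.069 - 128.76 = 2.3090
|e| = 2.3090
ratio = |e| / MPE = 2.3090 / 1.47
ratio = 1.5707

1.5707


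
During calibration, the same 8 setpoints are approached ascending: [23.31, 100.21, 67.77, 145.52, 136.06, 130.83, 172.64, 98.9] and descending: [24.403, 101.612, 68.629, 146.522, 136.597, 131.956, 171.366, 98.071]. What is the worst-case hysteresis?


|23.31 - 24.403| = 1.0930
|100.21 - 101.612| = 1.4020
|67.77 - 68.629| = 0.8590
|145.52 - 146.522| = 1.0020
|136.06 - 136.597| = 0.5370
|130.83 - 131.956| = 1.1260
|172.64 - 171.366| = 1.2740
|98.9 - 98.071| = 0.8290
hysteresis = max(diffs) = 1.4020

1.4020


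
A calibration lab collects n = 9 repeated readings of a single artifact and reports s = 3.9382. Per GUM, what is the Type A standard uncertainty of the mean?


u_A = s / sqrt(n)
u_A = 3.9382 / sqrt(9)
u_A = 3.9382 / 3
u_A = 1.3127

1.3127


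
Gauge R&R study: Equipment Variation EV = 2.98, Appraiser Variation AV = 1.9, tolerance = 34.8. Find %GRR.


GRR = sqrt(EV^2 + AV^2) = sqrt(2.98^2 + 1.9^2) = 3.534176
%GRR = GRR / tol * 100 = 3.534176 / 34.8 * 100
%GRR = 10.1557

10.1557


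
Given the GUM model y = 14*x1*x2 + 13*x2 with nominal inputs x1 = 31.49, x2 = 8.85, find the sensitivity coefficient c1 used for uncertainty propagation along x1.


y = 14*x1*x2 + 13*x2
dy/dx1 = 14*x2
Evaluate at x2 = 8.85: c1 = 14 * 8.85
c1 = 123.9000

123.9000


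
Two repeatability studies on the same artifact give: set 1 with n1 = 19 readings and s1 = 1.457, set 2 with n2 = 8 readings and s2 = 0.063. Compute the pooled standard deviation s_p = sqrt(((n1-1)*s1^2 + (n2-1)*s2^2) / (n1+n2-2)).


s_p = sqrt(((n1-1)*s1^2 + (n2-1)*s2^2) / (n1+n2-2))
numerator = (19-1)*1.457^2 + (8-1)*0.063^2 = 38.211282 + 0.027783 = 38.239065
denominator = 19 + 8 - 2 = 25
s_p^2 = 38.239065 / 25 = 1.5295626
s_p = sqrt(1.5295626) = 1.2368

1.2368


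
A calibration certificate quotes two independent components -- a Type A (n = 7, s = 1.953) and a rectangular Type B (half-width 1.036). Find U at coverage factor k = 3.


u_A = s / sqrt(n) = 1.953 / sqrt(7) = 0.73816462
u_B = half_width / sqrt(3) = 1.036 / sqrt(3) = 0.59813488
uc = sqrt(u_A^2 + u_B^2) = sqrt(0.73816462^2 + 0.59813488^2) = 0.95008018
U = k * uc = 3 * 0.95008018
U = 2.8502

2.8502


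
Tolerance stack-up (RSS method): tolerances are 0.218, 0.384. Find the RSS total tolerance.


RSS = sqrt(0.218^2 + 0.384^2)
= sqrt(0.19498)
= 0.4416

0.4416


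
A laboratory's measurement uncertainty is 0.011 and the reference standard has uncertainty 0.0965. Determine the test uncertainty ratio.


TUR = u_lab / u_ref
= 0.011 / 0.0965
= 0.1140

0.1140


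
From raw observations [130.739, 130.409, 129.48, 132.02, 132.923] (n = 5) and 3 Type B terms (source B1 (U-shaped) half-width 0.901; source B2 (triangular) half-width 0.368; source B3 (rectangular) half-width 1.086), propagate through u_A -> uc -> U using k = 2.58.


mean = (130.739 + 130.409 + 129.48 + 132.02 + 132.923) / 5 = 131.1142
s = sqrt(sum((x - mean)^2)/(n-1)) = 1.3602319
u_A = s / sqrt(n) = 1.3602319 / sqrt(5) = 0.6083142
u_B1 = 0.901 / sqrt(2) = 0.63710321
u_B2 = 0.368 / sqrt(6) = 0.15023537
u_B3 = 1.086 / sqrt(3) = 0.62700239
uc = sqrt(0.6083142^2 + 0.63710321^2 + 0.15023537^2 + 0.62700239^2) = 1.0916269
U = k * uc = 2.58 * 1.0916269
U = 2.8164

2.8164


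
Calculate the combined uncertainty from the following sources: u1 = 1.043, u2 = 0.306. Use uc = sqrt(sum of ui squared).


uc = sqrt(1.043^2 + 0.306^2)
uc = sqrt(1.181485)
uc = 1.0870

1.0870


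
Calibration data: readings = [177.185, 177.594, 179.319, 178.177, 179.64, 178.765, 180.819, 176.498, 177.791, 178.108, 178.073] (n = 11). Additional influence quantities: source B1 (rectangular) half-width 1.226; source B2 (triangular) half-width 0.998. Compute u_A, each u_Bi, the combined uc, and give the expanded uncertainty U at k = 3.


mean = (177.185 + 177.594 + 179.319 + 178.177 + 179.64 + 178.765 + 180.819 + 176.498 + 177.791 + 178.108 + 178.073) / 11 = 178.3608182
s = sqrt(sum((x - mean)^2)/(n-1)) = 1.2126965
u_A = s / sqrt(n) = 1.2126965 / sqrt(11) = 0.36564175
u_B1 = 1.226 / sqrt(3) = 0.70783143
u_B2 = 0.998 / sqrt(6) = 0.40743179
uc = sqrt(0.36564175^2 + 0.70783143^2 + 0.40743179^2) = 0.89482953
U = k * uc = 3 * 0.89482953
U = 2.6845

2.6845


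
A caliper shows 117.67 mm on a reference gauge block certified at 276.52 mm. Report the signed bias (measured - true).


Systematic error = measured - true
= 117.67 - 276.52
= -158.8500

-158.8500


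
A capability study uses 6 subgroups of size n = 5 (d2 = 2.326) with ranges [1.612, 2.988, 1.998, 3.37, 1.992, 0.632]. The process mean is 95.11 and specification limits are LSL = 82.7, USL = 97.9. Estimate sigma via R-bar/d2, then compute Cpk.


R_bar = (1.612 + 2.988 + 1.998 + 3.37 + 1.992 + 0.632) / 6 = 2.0986667
sigma = R_bar / d2 = 2.0986667 / 2.326 = 0.90226427
Cp = (USL - LSL)/(6*sigma) = (97.9 - 82.7)/(6*0.90226427) = 2.8078
Cpu = (97.9 - 95.11)/(3*0.90226427) = 1.0307
Cpl = (95.11 - 82.7)/(3*0.90226427) = 4.5848
Cpk = min(Cpu, Cpl) = 1.0307

1.0307


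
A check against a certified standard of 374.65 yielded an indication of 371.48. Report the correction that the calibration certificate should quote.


Correction = standard - reading
= 374.65 - 371.48
= 3.1700

3.1700


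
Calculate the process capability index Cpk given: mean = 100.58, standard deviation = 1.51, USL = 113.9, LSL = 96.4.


Cpu = (USL - mean) / (3*sigma) = (113.9 - 100.58) / (3*1.51) = 2.9404
Cpl = (mean - LSL) / (3*sigma) = (100.58 - 96.4) / (3*1.51) = 0.9227
Cpk = min(Cpu, Cpl) = 0.9227

0.9227


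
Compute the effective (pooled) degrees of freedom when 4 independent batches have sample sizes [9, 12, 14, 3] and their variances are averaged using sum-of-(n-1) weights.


nu = sum_i (n_i - 1)
nu = ((9 - 1) + (12 - 1) + (14 - 1) + (3 - 1))
nu = 8 + 11 + 13 + 2
nu = 34

34


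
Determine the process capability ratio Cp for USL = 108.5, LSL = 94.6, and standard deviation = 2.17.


Cp = (USL - LSL) / (6 * sigma)
= (108.5 - 94.6) / (6 * 2.17)
= 13.9000 / 13.0200
= 1.0676

1.0676


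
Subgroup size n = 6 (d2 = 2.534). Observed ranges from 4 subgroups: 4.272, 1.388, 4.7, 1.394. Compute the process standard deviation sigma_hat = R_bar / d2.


R_bar = (4.272 + 1.388 + 4.7 + 1.394) / 4
R_bar = 11.754 / 4 = 2.9385
sigma_hat = R_bar / d2 = 2.9385 / 2.534 = 1.1596

1.1596


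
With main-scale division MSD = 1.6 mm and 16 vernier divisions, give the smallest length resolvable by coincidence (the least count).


LC = MSD / n_div
= 1.6 / 16
= 0.1000

0.1000


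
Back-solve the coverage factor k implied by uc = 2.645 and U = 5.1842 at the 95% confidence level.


k = U / uc
k = 5.1842 / 2.645
k = 1.96

1.96


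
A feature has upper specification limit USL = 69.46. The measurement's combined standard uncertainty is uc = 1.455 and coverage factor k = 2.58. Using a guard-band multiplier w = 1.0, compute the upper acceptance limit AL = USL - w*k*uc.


U = k * uc = 2.58 * 1.455 = 3.7539
guard band g = w * U = 1.0 * 3.7539 = 3.7539
AL = USL - g = 69.46 - 3.7539
AL = 65.7061

65.7061


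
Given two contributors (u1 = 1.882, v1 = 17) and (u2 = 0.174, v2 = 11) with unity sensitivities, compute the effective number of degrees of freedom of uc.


uc = sqrt(u1^2 + u2^2) = sqrt(1.882^2 + 0.174^2) = 1.8900265
v_eff = uc^4 / (u1^4/v1 + u2^4/v2)
= 1.8900265^4 / (1.882^4/17 + 0.174^4/11)
= 12.760614 / 0.73803778
v_eff = 17.2899

17.2899


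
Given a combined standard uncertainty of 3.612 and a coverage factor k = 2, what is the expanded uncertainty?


U = k * uc
U = 2 * 3.612
U = 7.2240

7.2240


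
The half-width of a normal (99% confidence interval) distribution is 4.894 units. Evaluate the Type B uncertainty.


u_B = half_width / 2.576
u_B = 4.894 / 2.576
u_B = 1.8998

1.8998


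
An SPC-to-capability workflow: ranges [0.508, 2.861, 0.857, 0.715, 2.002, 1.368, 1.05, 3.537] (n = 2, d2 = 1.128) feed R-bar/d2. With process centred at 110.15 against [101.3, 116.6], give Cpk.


R_bar = (0.508 + 2.861 + 0.857 + 0.715 + 2.002 + 1.368 + 1.05 + 3.537) / 8 = 1.61225
sigma = R_bar / d2 = 1.61225 / 1.128 = 1.4292996
Cp = (USL - LSL)/(6*sigma) = (116.6 - 101.3)/(6*1.4292996) = 1.7841
Cpu = (116.6 - 110.15)/(3*1.4292996) = 1.5042
Cpl = (110.15 - 101.3)/(3*1.4292996) = 2.0639
Cpk = min(Cpu, Cpl) = 1.5042

1.5042


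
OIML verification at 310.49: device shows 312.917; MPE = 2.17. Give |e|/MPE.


e = indication - reference = 312.917 - 310.49 = 2.4270
|e| = 2.4270
ratio = |e| / MPE = 2.4270 / 2.17
ratio = 1.1184

1.1184


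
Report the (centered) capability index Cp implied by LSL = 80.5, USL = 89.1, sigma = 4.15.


Cp = (USL - LSL) / (6 * sigma)
= (89.1 - 80.5) / (6 * 4.15)
= 8.6000 / 24.9000
= 0.3454

0.3454


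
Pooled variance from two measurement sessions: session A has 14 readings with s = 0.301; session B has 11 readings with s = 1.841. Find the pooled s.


s_p = sqrt(((n1-1)*s1^2 + (n2-1)*s2^2) / (n1+n2-2))
numerator = (14-1)*0.301^2 + (11-1)*1.841^2 = 1.177813 + 33.89281 = 35.070623
denominator = 14 + 11 - 2 = 23
s_p^2 = 35.070623 / 23 = 1.5248097
s_p = sqrt(1.5248097) = 1.2348

1.2348


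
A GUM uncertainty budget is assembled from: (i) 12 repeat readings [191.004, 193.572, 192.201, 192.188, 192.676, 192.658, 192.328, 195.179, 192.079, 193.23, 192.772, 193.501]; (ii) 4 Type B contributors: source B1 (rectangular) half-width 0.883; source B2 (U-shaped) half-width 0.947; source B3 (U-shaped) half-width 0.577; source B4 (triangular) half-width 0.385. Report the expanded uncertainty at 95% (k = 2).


mean = (191.004 + 193.572 + 192.201 + 192.188 + 192.676 + 192.658 + 192.328 + 195.179 + 192.079 + 193.23 + 192.772 + 193.501) / 12 = 192.7823333
s = sqrt(sum((x - mean)^2)/(n-1)) = 1.0298319
u_A = s / sqrt(n) = 1.0298319 / sqrt(12) = 0.29728686
u_B1 = 0.883 / sqrt(3) = 0.50980029
u_B2 = 0.947 / sqrt(2) = 0.66963012
u_B3 = 0.577 / sqrt(2) = 0.40800061
u_B4 = 0.385 / sqrt(6) = 0.15717559
uc = sqrt(0.29728686^2 + 0.50980029^2 + 0.66963012^2 + 0.40800061^2 + 0.15717559^2) = 0.99390592
U = k * uc = 2 * 0.99390592
U = 1.9878

1.9878


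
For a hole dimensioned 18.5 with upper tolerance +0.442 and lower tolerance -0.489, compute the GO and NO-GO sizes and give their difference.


GO = nominal - lower_tol (smallest hole = maximum material condition)
GO = 18.5 - 0.489 = 18.011
NO-GO = nominal + upper_tol (largest hole = least material condition)
NO-GO = 18.5 + 0.442 = 18.942
spread = NO-GO - GO = 18.942 - 18.011 = 0.9310

0.9310


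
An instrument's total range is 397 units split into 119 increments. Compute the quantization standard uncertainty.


resolution = range / divisions
resolution = 397 / 119 = 3.3361345
u_res = resolution / (2*sqrt(3))
u_res = 3.3361345 / 3.4641016
u_res = 0.9631

0.9631


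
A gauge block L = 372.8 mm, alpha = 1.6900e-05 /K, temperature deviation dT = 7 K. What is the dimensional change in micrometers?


dL = L * alpha * dT
= 372.8 * 1.6900e-05 * 7
= 0.0441022 mm
dL_um = 0.0441022 * 1000 = 44.1022 um

44.1022


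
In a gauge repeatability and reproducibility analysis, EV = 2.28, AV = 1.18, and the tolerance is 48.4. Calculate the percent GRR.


GRR = sqrt(EV^2 + AV^2) = sqrt(2.28^2 + 1.18^2) = 2.5672553
%GRR = GRR / tol * 100 = 2.5672553 / 48.4 * 100
%GRR = 5.3042

5.3042


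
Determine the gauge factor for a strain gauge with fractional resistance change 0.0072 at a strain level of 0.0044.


GF = (dR/R) / epsilon
= 0.0072 / 0.0044
= 1.6364

1.6364


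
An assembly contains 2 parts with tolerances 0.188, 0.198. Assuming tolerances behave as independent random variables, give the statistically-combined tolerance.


RSS = sqrt(0.188^2 + 0.198^2)
= sqrt(0.074548)
= 0.2730

0.2730


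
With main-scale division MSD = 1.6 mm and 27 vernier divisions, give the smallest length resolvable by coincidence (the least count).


LC = MSD / n_div
= 1.6 / 27
= 0.0593

0.0593


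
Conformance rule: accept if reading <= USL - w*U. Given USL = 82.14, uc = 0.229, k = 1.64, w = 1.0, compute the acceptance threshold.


U = k * uc = 1.64 * 0.229 = 0.37556
guard band g = w * U = 1.0 * 0.37556 = 0.37556
AL = USL - g = 82.14 - 0.37556
AL = 81.7644

81.7644


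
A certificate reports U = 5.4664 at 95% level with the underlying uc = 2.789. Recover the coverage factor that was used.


k = U / uc
k = 5.4664 / 2.789
k = 1.96

1.96


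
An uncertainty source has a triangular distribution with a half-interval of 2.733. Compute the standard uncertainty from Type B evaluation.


u_B = half_width / sqrt(6)
u_B = 2.733 / 2.4494897
u_B = 1.1157

1.1157


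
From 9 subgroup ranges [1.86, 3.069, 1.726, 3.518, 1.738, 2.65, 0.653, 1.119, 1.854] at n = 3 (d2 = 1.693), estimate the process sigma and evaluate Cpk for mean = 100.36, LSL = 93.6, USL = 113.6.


R_bar = (1.86 + 3.069 + 1.726 + 3.518 + 1.738 + 2.65 + 0.653 + 1.119 + 1.854) / 9 = 2.0207778
sigma = R_bar / d2 = 2.0207778 / 1.693 = 1.1936077
Cp = (USL - LSL)/(6*sigma) = (113.6 - 93.6)/(6*1.1936077) = 2.7927
Cpu = (113.6 - 100.36)/(3*1.1936077) = 3.6975
Cpl = (100.36 - 93.6)/(3*1.1936077) = 1.8878
Cpk = min(Cpu, Cpl) = 1.8878

1.8878


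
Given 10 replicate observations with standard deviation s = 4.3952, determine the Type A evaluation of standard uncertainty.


u_A = s / sqrt(n)
u_A = 4.3952 / sqrt(10)
u_A = 4.3952 / 3.1622777
u_A = 1.3899

1.3899


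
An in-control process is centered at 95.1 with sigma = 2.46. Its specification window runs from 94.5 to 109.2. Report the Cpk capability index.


Cpu = (USL - mean) / (3*sigma) = (109.2 - 95.1) / (3*2.46) = 1.9106
Cpl = (mean - LSL) / (3*sigma) = (95.1 - 94.5) / (3*2.46) = 0.0813
Cpk = min(Cpu, Cpl) = 0.0813

0.0813


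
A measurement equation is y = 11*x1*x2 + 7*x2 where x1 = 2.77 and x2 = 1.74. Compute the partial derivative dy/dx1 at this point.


y = 11*x1*x2 + 7*x2
dy/dx1 = 11*x2
Evaluate at x2 = 1.74: c1 = 11 * 1.74
c1 = 19.1400

19.1400


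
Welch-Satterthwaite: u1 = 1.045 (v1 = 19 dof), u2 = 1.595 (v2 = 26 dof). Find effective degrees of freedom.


uc = sqrt(u1^2 + u2^2) = sqrt(1.045^2 + 1.595^2) = 1.9068429
v_eff = uc^4 / (u1^4/v1 + u2^4/v2)
= 1.9068429^4 / (1.045^4/19 + 1.595^4/26)
= 13.220858 / 0.31168964
v_eff = 42.4167

42.4167


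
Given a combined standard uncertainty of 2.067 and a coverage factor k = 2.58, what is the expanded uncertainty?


U = k * uc
U = 2.58 * 2.067
U = 5.3329

5.3329


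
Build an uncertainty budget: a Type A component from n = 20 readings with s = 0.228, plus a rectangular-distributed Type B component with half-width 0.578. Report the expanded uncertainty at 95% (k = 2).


u_A = s / sqrt(n) = 0.228 / sqrt(20) = 0.05098235
u_B = half_width / sqrt(3) = 0.578 / sqrt(3) = 0.33370846
uc = sqrt(u_A^2 + u_B^2) = sqrt(0.05098235^2 + 0.33370846^2) = 0.33758041
U = k * uc = 2 * 0.33758041
U = 0.6752

0.6752


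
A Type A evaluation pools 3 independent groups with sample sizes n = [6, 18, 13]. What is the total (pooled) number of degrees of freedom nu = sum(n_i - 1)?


nu = sum_i (n_i - 1)
nu = ((6 - 1) + (18 - 1) + (13 - 1))
nu = 5 + 17 + 12
nu = 34

34


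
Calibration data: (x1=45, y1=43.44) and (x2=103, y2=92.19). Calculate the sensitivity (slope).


slope = (y2 - y1) / (x2 - x1)
= (92.19 - 43.44) / (103 - 45)
= 48.7500 / 58
= 0.8405

0.8405


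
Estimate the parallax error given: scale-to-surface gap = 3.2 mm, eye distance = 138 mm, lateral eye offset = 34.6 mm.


error = h * offset / d
= 3.2 * 34.6 / 138
= 0.8023

0.8023


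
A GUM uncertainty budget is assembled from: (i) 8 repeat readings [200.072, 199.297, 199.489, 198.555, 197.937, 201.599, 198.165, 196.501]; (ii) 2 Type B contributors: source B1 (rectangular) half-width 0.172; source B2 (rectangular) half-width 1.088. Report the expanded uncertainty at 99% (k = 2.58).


mean = (200.072 + 199.297 + 199.489 + 198.555 + 197.937 + 201.599 + 198.165 + 196.501) / 8 = 198.951875
s = sqrt(sum((x - mean)^2)/(n-1)) = 1.5345082
u_A = s / sqrt(n) = 1.5345082 / sqrt(8) = 0.54253058
u_B1 = 0.172 / sqrt(3) = 0.099304246
u_B2 = 1.088 / sqrt(3) = 0.62815709
uc = sqrt(0.54253058^2 + 0.099304246^2 + 0.62815709^2) = 0.83593187
U = k * uc = 2.58 * 0.83593187
U = 2.1567

2.1567


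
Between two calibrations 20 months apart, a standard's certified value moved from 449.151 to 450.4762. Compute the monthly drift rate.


rate = (v2 - v1) / months
= (450.4762 - 449.151) / 20
= 1.3252 / 20
= 0.0663

0.0663


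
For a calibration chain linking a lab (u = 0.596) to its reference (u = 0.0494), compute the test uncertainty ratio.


TUR = u_lab / u_ref
= 0.596 / 0.0494
= 12.0648

12.0648


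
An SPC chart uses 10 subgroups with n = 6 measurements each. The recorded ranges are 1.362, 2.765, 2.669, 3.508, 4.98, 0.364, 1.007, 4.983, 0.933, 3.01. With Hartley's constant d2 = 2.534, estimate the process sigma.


R_bar = (1.362 + 2.765 + 2.669 + 3.508 + 4.98 + 0.364 + 1.007 + 4.983 + 0.933 + 3.01) / 10
R_bar = 25.581 / 10 = 2.5581
sigma_hat = R_bar / d2 = 2.5581 / 2.534 = 1.0095

1.0095


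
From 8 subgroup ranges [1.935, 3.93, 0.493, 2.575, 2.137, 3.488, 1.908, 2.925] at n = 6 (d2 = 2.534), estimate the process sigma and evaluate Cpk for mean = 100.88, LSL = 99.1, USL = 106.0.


R_bar = (1.935 + 3.93 + 0.493 + 2.575 + 2.137 + 3.488 + 1.908 + 2.925) / 8 = 2.423875
sigma = R_bar / d2 = 2.423875 / 2.534 = 0.95654104
Cp = (USL - LSL)/(6*sigma) = (106.0 - 99.1)/(6*0.95654104) = 1.2022
Cpu = (106.0 - 100.88)/(3*0.95654104) = 1.7842
Cpl = (100.88 - 99.1)/(3*0.95654104) = 0.6203
Cpk = min(Cpu, Cpl) = 0.6203

0.6203


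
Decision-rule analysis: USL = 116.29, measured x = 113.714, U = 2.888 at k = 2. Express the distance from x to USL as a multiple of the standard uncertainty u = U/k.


u = U / k = 2.888 / 2 = 1.444
margin = |USL - x| = |116.29 - 113.714| = 2.576
z = margin / u = 2.576 / 1.444
z = 1.7839

1.7839


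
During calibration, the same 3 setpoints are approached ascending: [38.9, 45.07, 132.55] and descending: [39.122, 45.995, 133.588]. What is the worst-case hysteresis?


|38.9 - 39.122| = 0.2220
|45.07 - 45.995| = 0.9250
|132.55 - 133.588| = 1.0380
hysteresis = max(diffs) = 1.0380

1.0380


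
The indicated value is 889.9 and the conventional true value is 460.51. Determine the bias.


Systematic error = measured - true
= 889.9 - 460.51
= 429.3900

429.3900


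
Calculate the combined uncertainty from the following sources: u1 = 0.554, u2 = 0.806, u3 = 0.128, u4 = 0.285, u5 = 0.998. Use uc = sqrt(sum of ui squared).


uc = sqrt(0.554^2 + 0.806^2 + 0.128^2 + 0.285^2 + 0.998^2)
uc = sqrt(2.050165)
uc = 1.4318

1.4318


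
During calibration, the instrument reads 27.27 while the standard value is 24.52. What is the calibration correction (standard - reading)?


Correction = standard - reading
= 24.52 - 27.27
= -2.7500

-2.7500


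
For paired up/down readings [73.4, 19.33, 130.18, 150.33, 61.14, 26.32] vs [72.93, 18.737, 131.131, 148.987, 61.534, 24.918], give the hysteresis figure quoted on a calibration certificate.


|73.4 - 72.93| = 0.4700
|19.33 - 18.737| = 0.5930
|130.18 - 131.131| = 0.9510
|150.33 - 148.987| = 1.3430
|61.14 - 61.534| = 0.3940
|26.32 - 24.918| = 1.4020
hysteresis = max(diffs) = 1.4020

1.4020


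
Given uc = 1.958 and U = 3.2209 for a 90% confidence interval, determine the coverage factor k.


k = U / uc
k = 3.2209 / 1.958
k = 1.645

1.645


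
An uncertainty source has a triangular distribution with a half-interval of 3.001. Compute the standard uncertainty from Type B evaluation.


u_B = half_width / sqrt(6)
u_B = 3.001 / 2.4494897
u_B = 1.2252

1.2252


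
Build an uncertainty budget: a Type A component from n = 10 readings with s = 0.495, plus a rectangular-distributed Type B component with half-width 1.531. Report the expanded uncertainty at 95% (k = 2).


u_A = s / sqrt(n) = 0.495 / sqrt(10) = 0.15653274
u_B = half_width / sqrt(3) = 1.531 / sqrt(3) = 0.88392326
uc = sqrt(u_A^2 + u_B^2) = sqrt(0.15653274^2 + 0.88392326^2) = 0.89767635
U = k * uc = 2 * 0.89767635
U = 1.7954

1.7954


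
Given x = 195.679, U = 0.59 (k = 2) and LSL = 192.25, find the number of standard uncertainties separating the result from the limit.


u = U / k = 0.59 / 2 = 0.295
margin = |LSL - x| = |192.25 - 195.679| = 3.429
z = margin / u = 3.429 / 0.295
z = 11.6237

11.6237


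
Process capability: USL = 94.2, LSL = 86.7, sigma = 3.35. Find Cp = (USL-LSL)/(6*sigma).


Cp = (USL - LSL) / (6 * sigma)
= (94.2 - 86.7) / (6 * 3.35)
= 7.5000 / 20.1000
= 0.3731

0.3731


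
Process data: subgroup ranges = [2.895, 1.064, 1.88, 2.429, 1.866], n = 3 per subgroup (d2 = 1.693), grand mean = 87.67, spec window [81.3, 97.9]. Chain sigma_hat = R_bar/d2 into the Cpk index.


R_bar = (2.895 + 1.064 + 1.88 + 2.429 + 1.866) / 5 = 2.0268
sigma = R_bar / d2 = 2.0268 / 1.693 = 1.1971648
Cp = (USL - LSL)/(6*sigma) = (97.9 - 81.3)/(6*1.1971648) = 2.3110
Cpu = (97.9 - 87.67)/(3*1.1971648) = 2.8484
Cpl = (87.67 - 81.3)/(3*1.1971648) = 1.7736
Cpk = min(Cpu, Cpl) = 1.7736

1.7736


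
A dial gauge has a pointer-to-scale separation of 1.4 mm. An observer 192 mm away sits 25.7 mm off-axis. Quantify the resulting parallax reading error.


error = h * offset / d
= 1.4 * 25.7 / 192
= 0.1874

0.1874


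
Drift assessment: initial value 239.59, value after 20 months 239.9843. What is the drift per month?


rate = (v2 - v1) / months
= (239.9843 - 239.59) / 20
= 0.3943 / 20
= 0.0197

0.0197


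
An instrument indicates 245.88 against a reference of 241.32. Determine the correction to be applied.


Correction = standard - reading
= 241.32 - 245.88
= -4.5600

-4.5600


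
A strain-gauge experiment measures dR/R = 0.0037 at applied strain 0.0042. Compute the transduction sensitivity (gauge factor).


GF = (dR/R) / epsilon
= 0.0037 / 0.0042
= 0.8810

0.8810


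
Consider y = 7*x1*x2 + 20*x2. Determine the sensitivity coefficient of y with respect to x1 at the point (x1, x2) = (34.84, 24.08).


y = 7*x1*x2 + 20*x2
dy/dx1 = 7*x2
Evaluate at x2 = 24.08: c1 = 7 * 24.08
c1 = 168.5600

168.5600


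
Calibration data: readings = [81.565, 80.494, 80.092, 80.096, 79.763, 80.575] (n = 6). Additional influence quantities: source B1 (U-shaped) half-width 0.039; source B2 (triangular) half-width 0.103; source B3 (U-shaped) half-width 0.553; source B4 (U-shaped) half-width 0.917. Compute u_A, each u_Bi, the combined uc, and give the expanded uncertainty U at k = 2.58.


mean = (81.565 + 80.494 + 80.092 + 80.096 + 79.763 + 80.575) / 6 = 80.43083333
s = sqrt(sum((x - mean)^2)/(n-1)) = 0.62992552
u_A = s / sqrt(n) = 0.62992552 / sqrt(6) = 0.25716602
u_B1 = 0.039 / sqrt(2) = 0.027577164
u_B2 = 0.103 / sqrt(6) = 0.042049574
u_B3 = 0.553 / sqrt(2) = 0.39103005
u_B4 = 0.917 / sqrt(2) = 0.64841692
uc = sqrt(0.25716602^2 + 0.027577164^2 + 0.042049574^2 + 0.39103005^2 + 0.64841692^2) = 0.80125653
U = k * uc = 2.58 * 0.80125653
U = 2.0672

2.0672


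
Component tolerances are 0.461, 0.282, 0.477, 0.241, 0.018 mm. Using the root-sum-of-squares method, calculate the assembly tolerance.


RSS = sqrt(0.461^2 + 0.282^2 + 0.477^2 + 0.241^2 + 0.018^2)
= sqrt(0.577979)
= 0.7602

0.7602


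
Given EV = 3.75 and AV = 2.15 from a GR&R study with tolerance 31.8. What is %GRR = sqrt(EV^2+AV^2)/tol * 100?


GRR = sqrt(EV^2 + AV^2) = sqrt(3.75^2 + 2.15^2) = 4.3226149
%GRR = GRR / tol * 100 = 4.3226149 / 31.8 * 100
%GRR = 13.5931

13.5931


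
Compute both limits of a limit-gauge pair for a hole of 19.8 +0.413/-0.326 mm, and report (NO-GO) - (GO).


GO = nominal - lower_tol (smallest hole = maximum material condition)
GO = 19.8 - 0.326 = 19.474
NO-GO = nominal + upper_tol (largest hole = least material condition)
NO-GO = 19.8 + 0.413 = 20.213
spread = NO-GO - GO = 20.213 - 19.474 = 0.7390

0.7390


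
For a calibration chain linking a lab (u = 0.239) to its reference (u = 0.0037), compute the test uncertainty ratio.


TUR = u_lab / u_ref
= 0.239 / 0.0037
= 64.5946

64.5946


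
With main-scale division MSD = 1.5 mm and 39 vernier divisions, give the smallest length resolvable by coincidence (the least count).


LC = MSD / n_div
= 1.5 / 39
= 0.0385

0.0385


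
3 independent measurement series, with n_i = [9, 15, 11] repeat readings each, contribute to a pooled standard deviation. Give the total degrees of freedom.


nu = sum_i (n_i - 1)
nu = ((9 - 1) + (15 - 1) + (11 - 1))
nu = 8 + 14 + 10
nu = 32

32


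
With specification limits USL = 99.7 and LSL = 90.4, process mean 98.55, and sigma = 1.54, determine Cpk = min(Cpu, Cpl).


Cpu = (USL - mean) / (3*sigma) = (99.7 - 98.55) / (3*1.54) = 0.2489
Cpl = (mean - LSL) / (3*sigma) = (98.55 - 90.4) / (3*1.54) = 1.7641
Cpk = min(Cpu, Cpl) = 0.2489

0.2489


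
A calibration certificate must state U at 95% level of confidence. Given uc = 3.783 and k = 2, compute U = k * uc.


U = k * uc
U = 2 * 3.783
U = 7.5660

7.5660


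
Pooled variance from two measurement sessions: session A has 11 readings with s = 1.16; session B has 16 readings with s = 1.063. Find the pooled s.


s_p = sqrt(((n1-1)*s1^2 + (n2-1)*s2^2) / (n1+n2-2))
numerator = (11-1)*1.16^2 + (16-1)*1.063^2 = 13.456 + 16.949535 = 30.405535
denominator = 11 + 16 - 2 = 25
s_p^2 = 30.405535 / 25 = 1.2162214
s_p = sqrt(1.2162214) = 1.1028

1.1028


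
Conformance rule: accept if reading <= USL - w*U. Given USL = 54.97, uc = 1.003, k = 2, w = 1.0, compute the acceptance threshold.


U = k * uc = 2 * 1.003 = 2.006
guard band g = w * U = 1.0 * 2.006 = 2.006
AL = USL - g = 54.97 - 2.006
AL = 52.9640

52.9640


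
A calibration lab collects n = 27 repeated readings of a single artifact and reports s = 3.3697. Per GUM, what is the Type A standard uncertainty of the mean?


u_A = s / sqrt(n)
u_A = 3.3697 / sqrt(27)
u_A = 3.3697 / 5.1961524
u_A = 0.6485

0.6485


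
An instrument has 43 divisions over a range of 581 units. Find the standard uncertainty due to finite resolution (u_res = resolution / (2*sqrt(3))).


resolution = range / divisions
resolution = 581 / 43 = 13.511628
u_res = resolution / (2*sqrt(3))
u_res = 13.511628 / 3.4641016
u_res = 3.9005

3.9005


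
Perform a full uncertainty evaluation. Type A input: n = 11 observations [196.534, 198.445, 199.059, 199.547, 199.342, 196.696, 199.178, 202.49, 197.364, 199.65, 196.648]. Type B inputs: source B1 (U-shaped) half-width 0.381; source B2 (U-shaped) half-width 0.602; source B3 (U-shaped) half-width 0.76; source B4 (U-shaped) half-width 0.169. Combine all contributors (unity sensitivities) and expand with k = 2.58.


mean = (196.534 + 198.445 + 199.059 + 199.547 + 199.342 + 196.696 + 199.178 + 202.49 + 197.364 + 199.65 + 196.648) / 11 = 198.6320909
s = sqrt(sum((x - mean)^2)/(n-1)) = 1.774007
u_A = s / sqrt(n) = 1.774007 / sqrt(11) = 0.53488324
u_B1 = 0.381 / sqrt(2) = 0.26940768
u_B2 = 0.602 / sqrt(2) = 0.42567828
u_B3 = 0.76 / sqrt(2) = 0.53740115
u_B4 = 0.169 / sqrt(2) = 0.11950105
uc = sqrt(0.53488324^2 + 0.26940768^2 + 0.42567828^2 + 0.53740115^2 + 0.11950105^2) = 0.91813021
U = k * uc = 2.58 * 0.91813021
U = 2.3688

2.3688


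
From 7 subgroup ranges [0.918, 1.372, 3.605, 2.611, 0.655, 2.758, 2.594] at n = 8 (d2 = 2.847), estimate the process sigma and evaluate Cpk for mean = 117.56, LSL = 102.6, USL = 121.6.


R_bar = (0.918 + 1.372 + 3.605 + 2.611 + 0.655 + 2.758 + 2.594) / 7 = 2.0732857
sigma = R_bar / d2 = 2.0732857 / 2.847 = 0.72823523
Cp = (USL - LSL)/(6*sigma) = (121.6 - 102.6)/(6*0.72823523) = 4.3484
Cpu = (121.6 - 117.56)/(3*0.72823523) = 1.8492
Cpl = (117.56 - 102.6)/(3*0.72823523) = 6.8476
Cpk = min(Cpu, Cpl) = 1.8492

1.8492


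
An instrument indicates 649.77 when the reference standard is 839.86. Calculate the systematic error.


Systematic error = measured - true
= 649.77 - 839.86
= -190.0900

-190.0900


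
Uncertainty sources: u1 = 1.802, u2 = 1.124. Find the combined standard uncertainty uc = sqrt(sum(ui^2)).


uc = sqrt(1.802^2 + 1.124^2)
uc = sqrt(4.51058)
uc = 2.1238

2.1238


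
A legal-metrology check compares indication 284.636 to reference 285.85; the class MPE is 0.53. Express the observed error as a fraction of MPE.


e = indication - reference = 284.636 - 285.85 = -1.2140
|e| = 1.2140
ratio = |e| / MPE = 1.2140 / 0.53
ratio = 2.2906

2.2906


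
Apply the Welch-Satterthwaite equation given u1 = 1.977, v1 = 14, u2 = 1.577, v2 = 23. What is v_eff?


uc = sqrt(u1^2 + u2^2) = sqrt(1.977^2 + 1.577^2) = 2.5289243
v_eff = uc^4 / (u1^4/v1 + u2^4/v2)
= 2.5289243^4 / (1.977^4/14 + 1.577^4/23)
= 40.901885 / 1.3600907
v_eff = 30.0729

30.0729


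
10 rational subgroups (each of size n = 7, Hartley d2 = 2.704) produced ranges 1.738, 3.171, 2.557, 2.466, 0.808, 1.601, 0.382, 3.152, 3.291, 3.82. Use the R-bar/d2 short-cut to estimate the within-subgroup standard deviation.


R_bar = (1.738 + 3.171 + 2.557 + 2.466 + 0.808 + 1.601 + 0.382 + 3.152 + 3.291 + 3.82) / 10
R_bar = 22.986 / 10 = 2.2986
sigma_hat = R_bar / d2 = 2.2986 / 2.704 = 0.8501

0.8501


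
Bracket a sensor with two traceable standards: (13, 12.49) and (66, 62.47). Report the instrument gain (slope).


slope = (y2 - y1) / (x2 - x1)
= (62.47 - 12.49) / (66 - 13)
= 49.9800 / 53
= 0.9430

0.9430


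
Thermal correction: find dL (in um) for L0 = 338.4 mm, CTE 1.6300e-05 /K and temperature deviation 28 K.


dL = L * alpha * dT
= 338.4 * 1.6300e-05 * 28
= 0.1544458 mm
dL_um = 0.1544458 * 1000 = 154.4458 um

154.4458


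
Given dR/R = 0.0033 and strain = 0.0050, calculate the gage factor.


GF = (dR/R) / epsilon
= 0.0033 / 0.0050
= 0.6600

0.6600


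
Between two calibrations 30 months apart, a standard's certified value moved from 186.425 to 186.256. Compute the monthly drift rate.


rate = (v2 - v1) / months
= (186.256 - 186.425) / 30
= -0.1690 / 30
= -0.0056

-0.0056


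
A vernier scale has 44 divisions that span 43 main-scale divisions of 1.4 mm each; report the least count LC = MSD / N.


LC = MSD / n_div
= 1.4 / 44
= 0.0318

0.0318


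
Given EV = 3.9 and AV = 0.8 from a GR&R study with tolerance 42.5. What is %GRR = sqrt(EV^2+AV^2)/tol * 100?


GRR = sqrt(EV^2 + AV^2) = sqrt(3.9^2 + 0.8^2) = 3.9812058
%GRR = GRR / tol * 100 = 3.9812058 / 42.5 * 100
%GRR = 9.3675

9.3675


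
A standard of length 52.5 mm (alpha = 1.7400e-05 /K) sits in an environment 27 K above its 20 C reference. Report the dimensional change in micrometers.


dL = L * alpha * dT
= 52.5 * 1.7400e-05 * 27
= 0.0246645 mm
dL_um = 0.0246645 * 1000 = 24.6645 um

24.6645


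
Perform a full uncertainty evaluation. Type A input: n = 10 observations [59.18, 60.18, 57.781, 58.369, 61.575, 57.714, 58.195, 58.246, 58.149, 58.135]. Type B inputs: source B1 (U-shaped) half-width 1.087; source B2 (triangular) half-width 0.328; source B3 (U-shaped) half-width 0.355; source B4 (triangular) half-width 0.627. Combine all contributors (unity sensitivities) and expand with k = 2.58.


mean = (59.18 + 60.18 + 57.781 + 58.369 + 61.575 + 57.714 + 58.195 + 58.246 + 58.149 + 58.135) / 10 = 58.7524
s = sqrt(sum((x - mean)^2)/(n-1)) = 1.2323984
u_A = s / sqrt(n) = 1.2323984 / sqrt(10) = 0.38971859
u_B1 = 1.087 / sqrt(2) = 0.76862507
u_B2 = 0.328 / sqrt(6) = 0.13390544
u_B3 = 0.355 / sqrt(2) = 0.25102291
u_B4 = 0.627 / sqrt(6) = 0.25597168
uc = sqrt(0.38971859^2 + 0.76862507^2 + 0.13390544^2 + 0.25102291^2 + 0.25597168^2) = 0.94293677
U = k * uc = 2.58 * 0.94293677
U = 2.4328

2.4328


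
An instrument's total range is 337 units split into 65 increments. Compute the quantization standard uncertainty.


resolution = range / divisions
resolution = 337 / 65 = 5.1846154
u_res = resolution / (2*sqrt(3))
u_res = 5.1846154 / 3.4641016
u_res = 1.4967

1.4967


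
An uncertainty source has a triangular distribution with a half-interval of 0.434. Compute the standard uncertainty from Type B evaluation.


u_B = half_width / sqrt(6)
u_B = 0.434 / 2.4494897
u_B = 0.1772

0.1772


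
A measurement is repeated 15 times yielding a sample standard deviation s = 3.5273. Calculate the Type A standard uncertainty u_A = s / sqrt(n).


u_A = s / sqrt(n)
u_A = 3.5273 / sqrt(15)
u_A = 3.5273 / 3.8729833
u_A = 0.9107

0.9107


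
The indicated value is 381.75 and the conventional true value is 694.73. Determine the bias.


Systematic error = measured - true
= 381.75 - 694.73
= -312.9800

-312.9800


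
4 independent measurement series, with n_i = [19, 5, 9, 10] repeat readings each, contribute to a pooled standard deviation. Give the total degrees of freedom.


nu = sum_i (n_i - 1)
nu = ((19 - 1) + (5 - 1) + (9 - 1) + (10 - 1))
nu = 18 + 4 + 8 + 9
nu = 39

39


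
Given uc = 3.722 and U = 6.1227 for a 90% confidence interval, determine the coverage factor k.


k = U / uc
k = 6.1227 / 3.722
k = 1.645

1.645


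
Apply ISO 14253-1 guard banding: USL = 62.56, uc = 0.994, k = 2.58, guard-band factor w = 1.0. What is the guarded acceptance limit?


U = k * uc = 2.58 * 0.994 = 2.56452
guard band g = w * U = 1.0 * 2.56452 = 2.56452
AL = USL - g = 62.56 - 2.56452
AL = 59.9955

59.9955


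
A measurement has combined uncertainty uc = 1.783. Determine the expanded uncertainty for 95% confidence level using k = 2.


U = k * uc
U = 2 * 1.783
U = 3.5660

3.5660


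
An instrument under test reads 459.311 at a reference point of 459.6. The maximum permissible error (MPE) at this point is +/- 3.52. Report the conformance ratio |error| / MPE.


e = indication - reference = 459.311 - 459.6 = -0.2890
|e| = 0.2890
ratio = |e| / MPE = 0.2890 / 3.52
ratio = 0.0821

0.0821


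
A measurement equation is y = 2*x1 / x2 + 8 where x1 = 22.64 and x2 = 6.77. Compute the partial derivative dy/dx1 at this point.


y = 2*x1 / x2 + 8
dy/dx1 = 2/x2
Evaluate at x2 = 6.77: c1 = 2 / 6.77
c1 = 0.2954

0.2954


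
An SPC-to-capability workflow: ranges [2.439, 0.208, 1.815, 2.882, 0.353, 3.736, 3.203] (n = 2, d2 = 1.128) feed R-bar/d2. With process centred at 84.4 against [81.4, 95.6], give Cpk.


R_bar = (2.439 + 0.208 + 1.815 + 2.882 + 0.353 + 3.736 + 3.203) / 7 = 2.0908571
sigma = R_bar / d2 = 2.0908571 / 1.128 = 1.8535967
Cp = (USL - LSL)/(6*sigma) = (95.6 - 81.4)/(6*1.8535967) = 1.2768
Cpu = (95.6 - 84.4)/(3*1.8535967) = 2.0141
Cpl = (84.4 - 81.4)/(3*1.8535967) = 0.5395
Cpk = min(Cpu, Cpl) = 0.5395

0.5395


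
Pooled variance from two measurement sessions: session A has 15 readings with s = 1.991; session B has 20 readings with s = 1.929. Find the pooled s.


s_p = sqrt(((n1-1)*s1^2 + (n2-1)*s2^2) / (n1+n2-2))
numerator = (15-1)*1.991^2 + (20-1)*1.929^2 = 55.497134 + 70.699779 = 126.19691
denominator = 15 + 20 - 2 = 33
s_p^2 = 126.19691 / 33 = 3.8241488
s_p = sqrt(3.8241488) = 1.9555

1.9555


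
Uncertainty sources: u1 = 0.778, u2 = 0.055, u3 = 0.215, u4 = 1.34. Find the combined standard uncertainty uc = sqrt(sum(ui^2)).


uc = sqrt(0.778^2 + 0.055^2 + 0.215^2 + 1.34^2)
uc = sqrt(2.450134)
uc = 1.5653

1.5653


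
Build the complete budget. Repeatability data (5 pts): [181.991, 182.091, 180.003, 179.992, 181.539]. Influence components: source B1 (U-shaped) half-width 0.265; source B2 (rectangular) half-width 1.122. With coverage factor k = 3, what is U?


mean = (181.991 + 182.091 + 180.003 + 179.992 + 181.539) / 5 = 181.1232
s = sqrt(sum((x - mean)^2)/(n-1)) = 1.048459
u_A = s / sqrt(n) = 1.048459 / sqrt(5) = 0.46888512
u_B1 = 0.265 / sqrt(2) = 0.1873833
u_B2 = 1.122 / sqrt(3) = 0.647787
uc = sqrt(0.46888512^2 + 0.1873833^2 + 0.647787^2) = 0.82133657
U = k * uc = 3 * 0.82133657
U = 2.4640

2.4640


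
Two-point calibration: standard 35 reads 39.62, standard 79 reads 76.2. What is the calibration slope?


slope = (y2 - y1) / (x2 - x1)
= (76.2 - 39.62) / (79 - 35)
= 36.5800 / 44
= 0.8314

0.8314


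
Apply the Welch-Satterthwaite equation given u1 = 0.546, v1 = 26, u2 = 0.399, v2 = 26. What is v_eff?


uc = sqrt(u1^2 + u2^2) = sqrt(0.546^2 + 0.399^2) = 0.67625217
v_eff = uc^4 / (u1^4/v1 + u2^4/v2)
= 0.67625217^4 / (0.546^4/26 + 0.399^4/26)
= 0.20913884 / 0.0043930041
v_eff = 47.6072

47.6072


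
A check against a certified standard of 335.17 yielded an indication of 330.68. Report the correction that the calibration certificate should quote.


Correction = standard - reading
= 335.17 - 330.68
= 4.4900

4.4900


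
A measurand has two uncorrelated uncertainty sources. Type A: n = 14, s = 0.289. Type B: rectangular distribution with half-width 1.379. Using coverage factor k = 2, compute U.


u_A = s / sqrt(n) = 0.289 / sqrt(14) = 0.077238499
u_B = half_width / sqrt(3) = 1.379 / sqrt(3) = 0.79616602
uc = sqrt(u_A^2 + u_B^2) = sqrt(0.077238499^2 + 0.79616602^2) = 0.79990382
U = k * uc = 2 * 0.79990382
U = 1.5998

1.5998


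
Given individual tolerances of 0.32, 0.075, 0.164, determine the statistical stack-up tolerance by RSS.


RSS = sqrt(0.32^2 + 0.075^2 + 0.164^2)
= sqrt(0.134921)
= 0.3673

0.3673


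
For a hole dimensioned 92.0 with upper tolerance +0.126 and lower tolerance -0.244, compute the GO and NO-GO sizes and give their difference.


GO = nominal - lower_tol (smallest hole = maximum material condition)
GO = 92.0 - 0.244 = 91.756
NO-GO = nominal + upper_tol (largest hole = least material condition)
NO-GO = 92.0 + 0.126 = 92.126
spread = NO-GO - GO = 92.126 - 91.756 = 0.3700

0.3700
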